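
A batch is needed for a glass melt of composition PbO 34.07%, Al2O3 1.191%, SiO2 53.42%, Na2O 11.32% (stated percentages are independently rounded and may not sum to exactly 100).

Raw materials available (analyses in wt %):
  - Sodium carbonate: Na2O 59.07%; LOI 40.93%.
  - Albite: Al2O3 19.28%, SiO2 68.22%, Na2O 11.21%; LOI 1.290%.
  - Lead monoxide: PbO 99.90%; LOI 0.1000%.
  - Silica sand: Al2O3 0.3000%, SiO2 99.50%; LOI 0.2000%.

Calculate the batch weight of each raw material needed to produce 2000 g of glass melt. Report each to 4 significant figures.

The intermediate values are displayed (rounded to 4 significant figures) in the printout — all internal work keeps full float precision through the solve. Every reported value is rounded exactly once. The derived quantities (LOI, totals, the four compositions, net glass mass, the yield) are rebuilt from the weighed amounts for 2000 g of glass in full float precision exactly as shown in problem or answer.
Per-oxide target masses for 2000 g glass melt:
  PbO: 34.07% × 2000 = 681.4 g
  Al2O3: 1.191% × 2000 = 23.82 g
  SiO2: 53.42% × 2000 = 1068 g
  Na2O: 11.32% × 2000 = 226.4 g
Balance tally, oxide-wise, on the weights just shown, under the basis named above (target by target, the sums agree modulo rounding of the values):
  PbO: 682.1·0.9990 = 681.4 g (target 681.4 g)
  Al2O3: 108.0·0.1928 + 999.7·0.003000 = 23.82 g (target 23.82 g)
  SiO2: 108.0·0.6822 + 999.7·0.9950 = 1068 g (target 1068 g)
  Na2O: 362.8·0.5907 + 108.0·0.1121 = 226.4 g (target 226.4 g)
Consistency of the glass mass: total charge less LOI = 2000 g (targets for the oxides total 2000 g; the stated basis being 2000 g — differing by rounding only).
Summing the batch: Σ batch = 2153 g; loss to ignition Σ batch·LOI = 152.6 g; yield = glass ÷ total batch = 92.91%.

Batch per 2000 g glass melt:
  Sodium carbonate: 362.8 g
  Albite: 108.0 g
  Lead monoxide: 682.1 g
  Silica sand: 999.7 g
Total batch = 2153 g; LOI loss = 152.6 g; yield = 92.91%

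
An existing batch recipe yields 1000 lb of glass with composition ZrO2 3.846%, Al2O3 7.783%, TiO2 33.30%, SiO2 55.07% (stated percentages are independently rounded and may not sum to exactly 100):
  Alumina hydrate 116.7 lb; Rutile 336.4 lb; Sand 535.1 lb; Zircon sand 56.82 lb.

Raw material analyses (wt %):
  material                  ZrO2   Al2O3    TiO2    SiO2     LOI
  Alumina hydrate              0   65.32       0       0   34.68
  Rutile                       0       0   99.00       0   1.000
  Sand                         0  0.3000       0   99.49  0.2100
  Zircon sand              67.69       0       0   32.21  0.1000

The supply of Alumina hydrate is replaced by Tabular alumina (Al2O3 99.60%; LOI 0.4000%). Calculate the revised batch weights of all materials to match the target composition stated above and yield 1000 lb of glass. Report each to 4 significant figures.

Mid-chain values appear (rounded to 4 significant figures) alongside each step; each numeric step maintains full float precision through the solve. Every reported value is rounded only once — the derived quantities, including the totals, four oxide percentages, ignition loss, yield, net glass mass, are recomputed starting from the weights for 1000 lb of glass at exact precision as quoted within the question or the answer.
Per-oxide target masses for 1000 lb glass:
  ZrO2: 3.846% × 1000 = 38.46 lb
  Al2O3: 7.783% × 1000 = 77.83 lb
  TiO2: 33.30% × 1000 = 333.0 lb
  SiO2: 55.07% × 1000 = 550.7 lb
Balance tally, oxide-wise, per the reported batch figures, versus the basis set out (oxide sums agree with the targets exact up to rounding of places):
  ZrO2: 56.82·0.6769 = 38.46 lb (target 38.46 lb)
  Al2O3: 76.53·0.9960 + 535.1·0.003000 = 77.83 lb (target 77.83 lb)
  TiO2: 336.4·0.9900 = 333.0 lb (target 333.0 lb)
  SiO2: 535.1·0.9949 + 56.82·0.3221 = 550.7 lb (target 550.7 lb)
Consistency of the glass mass: total batch − LOI = 1000 lb (targets for the oxides total 1000 lb; stated basis 1000 lb — gaps are rounding artifacts).
Whole-batch sum: Σ batch = 1005 lb; LOI removed, Σ of batch·LOI: 4.851 lb; yield = glass ÷ total batch = 99.52%.

Revised batch per 1000 lb glass:
  Tabular alumina: 76.53 lb
  Rutile: 336.4 lb
  Sand: 535.1 lb
  Zircon sand: 56.82 lb
Total batch = 1005 lb; LOI loss = 4.851 lb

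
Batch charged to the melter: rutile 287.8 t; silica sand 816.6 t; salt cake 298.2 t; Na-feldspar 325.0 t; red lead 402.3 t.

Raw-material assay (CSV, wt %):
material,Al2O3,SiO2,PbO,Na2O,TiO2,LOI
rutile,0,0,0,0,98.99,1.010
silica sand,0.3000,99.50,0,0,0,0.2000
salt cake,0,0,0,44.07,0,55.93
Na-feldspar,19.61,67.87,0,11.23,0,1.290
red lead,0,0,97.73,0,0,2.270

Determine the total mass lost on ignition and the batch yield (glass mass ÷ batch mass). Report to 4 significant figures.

LOI loss = 184.6 t; glass = 1945 t; yield = 91.33%

The intermediate values are printed with 4-significant-digit rounding between the steps; all internal work maintains exact precision end to end; a single rounding produces every reported value; the derived quantities, including yield, ignition loss, glass mass, five oxide percentages, the totals, are rebuilt from the weighed amounts per 1945 t of glass in exact precision, precisely as stated by problem or answer.
Per-material ignition loss:
  rutile: 287.8 × 0.01010 = 2.907 t
  silica sand: 816.6 × 0.002000 = 1.633 t
  salt cake: 298.2 × 0.5593 = 166.8 t
  Na-feldspar: 325.0 × 0.01290 = 4.192 t
  red lead: 402.3 × 0.02270 = 9.132 t
Total LOI = 184.6 t
Glass = batch − LOI = 2130 − 184.6 = 1945 t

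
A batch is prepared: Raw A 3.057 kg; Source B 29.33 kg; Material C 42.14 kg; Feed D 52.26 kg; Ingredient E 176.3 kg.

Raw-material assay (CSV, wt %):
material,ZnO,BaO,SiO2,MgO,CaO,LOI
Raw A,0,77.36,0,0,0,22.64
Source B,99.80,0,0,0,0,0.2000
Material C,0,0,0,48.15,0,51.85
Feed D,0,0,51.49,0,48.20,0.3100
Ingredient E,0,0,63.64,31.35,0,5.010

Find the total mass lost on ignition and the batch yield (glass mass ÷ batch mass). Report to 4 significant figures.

LOI loss = 31.59 kg; glass = 271.5 kg; yield = 89.58%

The working math maintains full precision at all times. The intermediate values are printed, with 4-significant-figure rounding, in the printout. A single rounding yields each reported result — all derived quantities are recomputed in exact precision (the totals, yield, glass mass, five oxide percentages, LOI) using the weight values per 271.5 kg of glass, as quoted within the problem or the answer.
LOI of each material in turn:
  Raw A: 3.057 × 0.2264 = 0.6921 kg
  Source B: 29.33 × 0.002000 = 0.05866 kg
  Material C: 42.14 × 0.5185 = 21.85 kg
  Feed D: 52.26 × 0.003100 = 0.1620 kg
  Ingredient E: 176.3 × 0.05010 = 8.833 kg
Total LOI = 31.59 kg
Glass = batch − LOI = 303.1 − 31.59 = 271.5 kg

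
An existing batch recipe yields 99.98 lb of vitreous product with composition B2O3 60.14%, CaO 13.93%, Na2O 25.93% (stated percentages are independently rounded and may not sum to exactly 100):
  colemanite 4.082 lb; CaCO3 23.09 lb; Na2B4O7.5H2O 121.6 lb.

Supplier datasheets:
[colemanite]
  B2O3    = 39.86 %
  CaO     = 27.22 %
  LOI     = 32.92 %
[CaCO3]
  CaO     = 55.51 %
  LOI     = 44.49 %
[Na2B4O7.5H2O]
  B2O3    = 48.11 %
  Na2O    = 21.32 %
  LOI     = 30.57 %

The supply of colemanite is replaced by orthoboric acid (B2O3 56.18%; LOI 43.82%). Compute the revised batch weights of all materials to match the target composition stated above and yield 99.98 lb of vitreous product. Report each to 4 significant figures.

Full float precision is maintained end to end — working values appear, rounded to four significant digits, on the page — each reported figure sees exactly one rounding — the derived quantities are recomputed at full precision (totals, net glass mass, three oxide percentages, LOI, the yield) using the weight values on 99.98 lb of glass, as written in the problem or the answer.
Oxide-by-oxide targets in 99.98 lb vitreous product:
  B2O3: 60.14% × 99.98 = 60.13 lb
  CaO: 13.93% × 99.98 = 13.93 lb
  Na2O: 25.93% × 99.98 = 25.92 lb
Mass-balance tally per oxide given the weights on record, versus the basis set out (each sum matches its target mass inside rounding margins):
  B2O3: 2.896·0.5618 + 121.6·0.4811 = 60.13 lb (target 60.13 lb)
  CaO: 25.09·0.5551 = 13.93 lb (target 13.93 lb)
  Na2O: 121.6·0.2132 = 25.93 lb (target 25.92 lb)
Glass-mass bookkeeping: net batch after ignition = 99.98 lb (summing oxide targets gives 99.98 lb; basis as stated: 99.98 lb — any gap is answer rounding).
Batch grand total — Σ batch = 149.6 lb; the LOI term Σ batch·LOI equals 49.60 lb; glass ÷ batch gives a yield of 66.84%.

Revised batch per 99.98 lb vitreous product:
  orthoboric acid: 2.896 lb
  CaCO3: 25.09 lb
  Na2B4O7.5H2O: 121.6 lb
Total batch = 149.6 lb; LOI loss = 49.60 lb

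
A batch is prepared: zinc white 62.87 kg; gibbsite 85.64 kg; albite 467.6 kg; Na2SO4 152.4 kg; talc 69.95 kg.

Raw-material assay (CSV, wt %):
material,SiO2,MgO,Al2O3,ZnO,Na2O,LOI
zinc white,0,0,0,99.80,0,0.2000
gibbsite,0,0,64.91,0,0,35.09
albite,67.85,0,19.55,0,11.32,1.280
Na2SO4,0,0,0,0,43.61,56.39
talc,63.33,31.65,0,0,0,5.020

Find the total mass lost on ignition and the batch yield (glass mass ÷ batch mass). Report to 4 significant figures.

Each numeric step keeps exact precision at each step. Working values are displayed (rounded to four significant digits) when written out — every reported value carries a single rounding; the derived quantities, which include glass mass, LOI, the totals, five oxide percentages, the yield, are carried at full float precision, precisely as stated by the question or the answer, from the weighed amounts on 712.8 kg of glass.
Ignition loss by material:
  zinc white: 62.87 × 0.002000 = 0.1257 kg
  gibbsite: 85.64 × 0.3509 = 30.05 kg
  albite: 467.6 × 0.01280 = 5.985 kg
  Na2SO4: 152.4 × 0.5639 = 85.94 kg
  talc: 69.95 × 0.05020 = 3.511 kg
Total LOI = 125.6 kg
Glass = batch − LOI = 838.5 − 125.6 = 712.8 kg

LOI loss = 125.6 kg; glass = 712.8 kg; yield = 85.02%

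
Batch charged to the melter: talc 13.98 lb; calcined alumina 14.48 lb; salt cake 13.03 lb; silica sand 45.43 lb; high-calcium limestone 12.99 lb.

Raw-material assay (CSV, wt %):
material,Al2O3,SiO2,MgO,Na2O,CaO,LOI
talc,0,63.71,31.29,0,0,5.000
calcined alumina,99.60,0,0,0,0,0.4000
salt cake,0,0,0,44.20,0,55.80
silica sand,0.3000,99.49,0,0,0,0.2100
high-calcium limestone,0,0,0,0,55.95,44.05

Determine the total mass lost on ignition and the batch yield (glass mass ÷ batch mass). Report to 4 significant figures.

LOI loss = 13.85 lb; glass = 86.06 lb; yield = 86.14%

All arithmetic keeps full precision through every step; in-progress results are shown, with 4-significant-digit rounding, on the page — every reported number takes a single rounding. All derived quantities, including yield, the five compositions, ignition loss, totals, net glass mass, are re-derived using the weight values on 86.06 lb of glass at full float precision, exactly as printed in the problem or answer text.
Ignition loss by material:
  talc: 13.98 × 0.05000 = 0.6990 lb
  calcined alumina: 14.48 × 0.004000 = 0.05792 lb
  salt cake: 13.03 × 0.5580 = 7.271 lb
  silica sand: 45.43 × 0.002100 = 0.09540 lb
  high-calcium limestone: 12.99 × 0.4405 = 5.722 lb
Total LOI = 13.85 lb
Glass = batch − LOI = 99.91 − 13.85 = 86.06 lb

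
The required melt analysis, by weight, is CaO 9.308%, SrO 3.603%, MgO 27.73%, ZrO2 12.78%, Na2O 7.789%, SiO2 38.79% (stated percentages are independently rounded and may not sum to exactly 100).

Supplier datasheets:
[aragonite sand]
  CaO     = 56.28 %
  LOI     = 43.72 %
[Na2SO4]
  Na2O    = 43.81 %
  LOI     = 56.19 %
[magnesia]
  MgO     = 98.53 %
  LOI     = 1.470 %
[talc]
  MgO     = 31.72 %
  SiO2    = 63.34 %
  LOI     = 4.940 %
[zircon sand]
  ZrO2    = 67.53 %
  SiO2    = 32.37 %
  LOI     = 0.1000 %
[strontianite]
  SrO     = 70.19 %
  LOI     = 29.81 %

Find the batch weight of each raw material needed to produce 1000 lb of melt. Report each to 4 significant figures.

Intermediates are displayed rounded off to 4 significant figures when written out; the working math carries exact precision at each step; every reported number is rounded a single time; derived quantities (the six compositions, the totals, yield, glass mass, ignition loss) are rebuilt from the batch weights for 1000 lb of glass in full float precision, as given in either problem or answer.
Target oxide masses per 1000 lb melt:
  CaO: 9.308% × 1000 = 93.08 lb
  SrO: 3.603% × 1000 = 36.03 lb
  MgO: 27.73% × 1000 = 277.3 lb
  ZrO2: 12.78% × 1000 = 127.8 lb
  Na2O: 7.789% × 1000 = 77.89 lb
  SiO2: 38.79% × 1000 = 387.9 lb
Per-oxide balance check working from each reported weight, for the quoted basis mass (target by target, the sums agree modulo rounding of the values):
  CaO: 165.4·0.5628 = 93.09 lb (target 93.08 lb)
  SrO: 51.33·0.7019 = 36.03 lb (target 36.03 lb)
  MgO: 115.4·0.9853 + 515.7·0.3172 = 277.3 lb (target 277.3 lb)
  ZrO2: 189.2·0.6753 = 127.8 lb (target 127.8 lb)
  Na2O: 177.8·0.4381 = 77.89 lb (target 77.89 lb)
  SiO2: 515.7·0.6334 + 189.2·0.3237 = 387.9 lb (target 387.9 lb)
Glass-mass sanity pass: batch total minus LOI = 999.9 lb (the Σ of target masses is 1000 lb; with the basis standing at 1000 lb — differing by rounding only).
Whole-batch sum: Σ batch = 1215 lb; the LOI term Σ batch·LOI equals 214.9 lb; yield, glass over the total, = 82.31%.

Batch per 1000 lb melt:
  aragonite sand: 165.4 lb
  Na2SO4: 177.8 lb
  magnesia: 115.4 lb
  talc: 515.7 lb
  zircon sand: 189.2 lb
  strontianite: 51.33 lb
Total batch = 1215 lb; LOI loss = 214.9 lb; yield = 82.31%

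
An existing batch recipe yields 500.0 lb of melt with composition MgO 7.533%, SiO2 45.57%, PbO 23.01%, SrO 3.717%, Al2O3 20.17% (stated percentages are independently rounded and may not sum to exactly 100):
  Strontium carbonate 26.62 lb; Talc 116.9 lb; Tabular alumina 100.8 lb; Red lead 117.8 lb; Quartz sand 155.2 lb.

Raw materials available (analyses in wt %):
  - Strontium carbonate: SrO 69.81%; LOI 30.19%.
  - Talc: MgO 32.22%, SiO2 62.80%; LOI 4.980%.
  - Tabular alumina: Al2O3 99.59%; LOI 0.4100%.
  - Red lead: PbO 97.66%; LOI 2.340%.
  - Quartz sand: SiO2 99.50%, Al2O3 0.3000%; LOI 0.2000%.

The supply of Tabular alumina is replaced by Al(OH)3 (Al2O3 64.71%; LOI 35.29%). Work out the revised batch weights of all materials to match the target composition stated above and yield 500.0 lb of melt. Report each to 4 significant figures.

Revised batch per 500.0 lb melt:
  Strontium carbonate: 26.62 lb
  Talc: 116.9 lb
  Al(OH)3: 155.1 lb
  Red lead: 117.8 lb
  Quartz sand: 155.2 lb
Total batch = 571.6 lb; LOI loss = 71.66 lb

The whole derivation maintains exact precision in every operation — in-progress results are shown (rounded to 4 significant figures) as written — exactly one rounding lands on every reported value; the derived quantities are re-derived at full float precision (yield, the totals, net glass mass, LOI, five oxide percentages) from the batch weights on 500.0 lb of glass as quoted within question or answer.
The oxide mass targets at 500.0 lb melt:
  MgO: 7.533% × 500.0 = 37.66 lb
  SiO2: 45.57% × 500.0 = 227.8 lb
  PbO: 23.01% × 500.0 = 115.0 lb
  SrO: 3.717% × 500.0 = 18.58 lb
  Al2O3: 20.17% × 500.0 = 100.8 lb
Balance tally, oxide-wise, from the weights as reported, for the quoted basis mass (summed amounts equal target values given rounding of the digits):
  MgO: 116.9·0.3222 = 37.67 lb (target 37.66 lb)
  SiO2: 116.9·0.6280 + 155.2·0.9950 = 227.8 lb (target 227.8 lb)
  PbO: 117.8·0.9766 = 115.0 lb (target 115.0 lb)
  SrO: 26.62·0.6981 = 18.58 lb (target 18.58 lb)
  Al2O3: 155.1·0.6471 + 155.2·0.003000 = 100.8 lb (target 100.8 lb)
The glass-mass cross-check: batch Σ − ignition loss = 500.0 lb (per-oxide target masses sum to 500.0 lb; versus the stated basis of 500.0 lb — differing by rounding only).
Batch grand total — Σ batch = 571.6 lb; LOI removed, Σ of batch·LOI: 71.66 lb; yield = glass ÷ total batch = 87.46%.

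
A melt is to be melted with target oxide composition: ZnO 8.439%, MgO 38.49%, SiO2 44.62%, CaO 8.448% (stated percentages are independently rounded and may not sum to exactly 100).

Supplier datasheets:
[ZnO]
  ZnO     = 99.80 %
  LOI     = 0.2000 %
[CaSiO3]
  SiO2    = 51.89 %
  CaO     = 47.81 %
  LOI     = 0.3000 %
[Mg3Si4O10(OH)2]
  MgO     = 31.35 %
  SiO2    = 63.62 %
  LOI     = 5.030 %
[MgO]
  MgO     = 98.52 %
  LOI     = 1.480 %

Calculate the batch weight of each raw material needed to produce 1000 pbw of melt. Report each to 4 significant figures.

Batch per 1000 pbw melt:
  ZnO: 84.56 pbw
  CaSiO3: 176.7 pbw
  Mg3Si4O10(OH)2: 557.2 pbw
  MgO: 213.4 pbw
Total batch = 1032 pbw; LOI loss = 31.88 pbw; yield = 96.91%

All internal work carries full precision at all times; mid-chain values are displayed with 4-significant-digit rounding as written. Each reported result is rounded just once. All derived quantities (LOI, glass mass, totals, the four compositions, yield) are re-derived at exact precision starting from the weights at 1000 pbw of glass, as given in the problem or answer text.
Per-oxide target masses for 1000 pbw melt:
  ZnO: 8.439% × 1000 = 84.39 pbw
  MgO: 38.49% × 1000 = 384.9 pbw
  SiO2: 44.62% × 1000 = 446.2 pbw
  CaO: 8.448% × 1000 = 84.48 pbw
A balance pass over the oxides, working from each reported weight, under the basis named above (sum by sum, the targets are met modulo rounding of the values):
  ZnO: 84.56·0.9980 = 84.39 pbw (target 84.39 pbw)
  MgO: 557.2·0.3135 + 213.4·0.9852 = 384.9 pbw (target 384.9 pbw)
  SiO2: 176.7·0.5189 + 557.2·0.6362 = 446.2 pbw (target 446.2 pbw)
  CaO: 176.7·0.4781 = 84.48 pbw (target 84.48 pbw)
Glass-mass bookkeeping: total batch − LOI = 1000 pbw (targets for the oxides total 1000 pbw; versus the stated basis of 1000 pbw — rounding explains the deltas).
Summing the batch: Σ batch = 1032 pbw; the LOI term Σ batch·LOI equals 31.88 pbw; the yield ratio, glass ÷ batch: 96.91%.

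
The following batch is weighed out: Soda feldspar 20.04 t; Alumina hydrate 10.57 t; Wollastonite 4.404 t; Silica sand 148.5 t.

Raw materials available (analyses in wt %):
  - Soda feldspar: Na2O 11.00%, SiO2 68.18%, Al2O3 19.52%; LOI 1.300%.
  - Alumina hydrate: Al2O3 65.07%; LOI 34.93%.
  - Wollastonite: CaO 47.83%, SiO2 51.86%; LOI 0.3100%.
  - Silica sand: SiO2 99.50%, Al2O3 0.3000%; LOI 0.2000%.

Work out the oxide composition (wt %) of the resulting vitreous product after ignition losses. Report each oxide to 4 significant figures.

Working values are printed rounded off to 4 significant figures on the page. Every computation maintains exact precision in every operation. A single rounding yields each reported result; derived quantities (yield, net glass mass, LOI, the totals, the four compositions) are re-derived from the weighed amounts on 179.3 t of glass at exact precision, as set out in problem or answer.
Oxide-by-oxide delivered mass:
  Na2O: 20.04·0.1100 = 2.204 t
  CaO: 4.404·0.4783 = 2.106 t
  SiO2: 20.04·0.6818 + 4.404·0.5186 + 148.5·0.9950 = 163.7 t
  Al2O3: 20.04·0.1952 + 10.57·0.6507 + 148.5·0.003000 = 11.24 t
LOI: 20.04·0.01300 + 10.57·0.3493 + 4.404·0.003100 + 148.5·0.002000 = 4.263 t
Resulting glass, batch − LOI: 183.5 − 4.263 = 179.3 t (consistent with Σ oxide mass)
wt % = 100 × oxide mass / glass mass

Glass mass = 179.3 t (batch 183.5 − LOI 4.263).
Composition: Na2O 1.230%, CaO 1.175%, SiO2 91.33%, Al2O3 6.268%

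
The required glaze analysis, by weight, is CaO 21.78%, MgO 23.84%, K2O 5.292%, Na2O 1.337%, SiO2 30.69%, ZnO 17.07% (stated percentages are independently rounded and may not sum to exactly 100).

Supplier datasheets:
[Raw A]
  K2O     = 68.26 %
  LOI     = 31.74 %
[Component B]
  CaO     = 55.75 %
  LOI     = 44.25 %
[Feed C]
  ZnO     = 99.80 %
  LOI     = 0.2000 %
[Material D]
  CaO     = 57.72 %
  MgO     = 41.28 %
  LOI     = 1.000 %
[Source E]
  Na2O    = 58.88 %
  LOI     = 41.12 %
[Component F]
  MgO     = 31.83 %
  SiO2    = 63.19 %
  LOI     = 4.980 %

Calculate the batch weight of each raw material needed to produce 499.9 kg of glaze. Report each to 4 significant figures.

Batch per 499.9 kg glaze:
  Raw A: 38.76 kg
  Component B: 90.22 kg
  Feed C: 85.50 kg
  Material D: 101.5 kg
  Source E: 11.35 kg
  Component F: 242.8 kg
Total batch = 570.1 kg; LOI loss = 70.17 kg; yield = 87.69%

The intermediate values are printed (rounded to 4 significant figures) at each printed step — each numeric step carries full float precision throughout — exactly one rounding is applied to every reported value — the derived quantities (the six compositions, ignition loss, the totals, glass mass, yield) are rebuilt at exact precision starting from the weights at 499.9 kg of glass, as written in the problem or the answer.
Oxide-by-oxide targets in 499.9 kg glaze:
  CaO: 21.78% × 499.9 = 108.9 kg
  MgO: 23.84% × 499.9 = 119.2 kg
  K2O: 5.292% × 499.9 = 26.45 kg
  Na2O: 1.337% × 499.9 = 6.684 kg
  SiO2: 30.69% × 499.9 = 153.4 kg
  ZnO: 17.07% × 499.9 = 85.33 kg
Sums-versus-targets review applying the batch weights above, per the basis as stated (summed amounts equal target values given rounding of the digits):
  CaO: 90.22·0.5575 + 101.5·0.5772 = 108.9 kg (target 108.9 kg)
  MgO: 101.5·0.4128 + 242.8·0.3183 = 119.2 kg (target 119.2 kg)
  K2O: 38.76·0.6826 = 26.46 kg (target 26.45 kg)
  Na2O: 11.35·0.5888 = 6.683 kg (target 6.684 kg)
  SiO2: 242.8·0.6319 = 153.4 kg (target 153.4 kg)
  ZnO: 85.50·0.9980 = 85.33 kg (target 85.33 kg)
The glass-mass cross-check: whole batch net of LOI = 500.0 kg (summing oxide targets gives 499.9 kg; basis as stated: 499.9 kg — differing by rounding only).
Summing the batch: Σ batch = 570.1 kg; Σ batch·LOI gives LOI loss = 70.17 kg; yield: glass divided by total = 87.69%.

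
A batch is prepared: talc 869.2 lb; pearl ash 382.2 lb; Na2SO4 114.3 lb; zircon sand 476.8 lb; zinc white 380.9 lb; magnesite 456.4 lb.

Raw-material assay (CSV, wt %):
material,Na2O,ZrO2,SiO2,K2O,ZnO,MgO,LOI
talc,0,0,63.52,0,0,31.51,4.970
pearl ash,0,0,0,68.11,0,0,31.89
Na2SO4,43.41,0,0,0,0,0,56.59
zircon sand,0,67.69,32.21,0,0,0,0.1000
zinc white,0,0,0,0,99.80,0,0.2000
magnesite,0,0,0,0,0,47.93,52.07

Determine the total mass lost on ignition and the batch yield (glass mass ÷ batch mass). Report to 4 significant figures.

LOI loss = 468.7 lb; glass = 2211 lb; yield = 82.51%

Values along the way are printed rounded to 4 significant digits in the printout; the working math maintains full float precision throughout — a single rounding completes each reported value. Derived quantities (ignition loss, the totals, the yield, six oxide percentages, net glass mass) are re-derived from the batch weights for 2211 lb of glass in exact precision as they appear in the question or the answer.
Each material's LOI contribution:
  talc: 869.2 × 0.04970 = 43.20 lb
  pearl ash: 382.2 × 0.3189 = 121.9 lb
  Na2SO4: 114.3 × 0.5659 = 64.68 lb
  zircon sand: 476.8 × 0.001000 = 0.4768 lb
  zinc white: 380.9 × 0.002000 = 0.7618 lb
  magnesite: 456.4 × 0.5207 = 237.6 lb
Total LOI = 468.7 lb
Glass = batch − LOI = 2680 − 468.7 = 2211 lb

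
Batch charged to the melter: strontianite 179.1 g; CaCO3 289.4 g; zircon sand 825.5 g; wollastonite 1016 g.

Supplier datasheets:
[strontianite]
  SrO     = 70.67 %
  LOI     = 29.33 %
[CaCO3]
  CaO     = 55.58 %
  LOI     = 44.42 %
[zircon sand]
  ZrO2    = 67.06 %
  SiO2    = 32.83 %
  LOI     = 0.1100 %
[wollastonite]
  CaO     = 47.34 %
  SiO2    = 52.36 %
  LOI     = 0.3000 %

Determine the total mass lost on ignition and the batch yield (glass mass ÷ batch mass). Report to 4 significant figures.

LOI loss = 185.0 g; glass = 2125 g; yield = 91.99%

The intermediate values are printed with 4-significant-digit rounding across the worked steps — all arithmetic keeps full precision in all steps; each reported number undergoes a single rounding; the derived quantities are carried at full float precision (glass mass, the yield, LOI, four oxide percentages, totals) using the weight values on 2125 g of glass as quoted within problem or answer.
Each material's LOI contribution:
  strontianite: 179.1 × 0.2933 = 52.53 g
  CaCO3: 289.4 × 0.4442 = 128.6 g
  zircon sand: 825.5 × 0.001100 = 0.9081 g
  wollastonite: 1016 × 0.003000 = 3.048 g
Total LOI = 185.0 g
Glass = batch − LOI = 2310 − 185.0 = 2125 g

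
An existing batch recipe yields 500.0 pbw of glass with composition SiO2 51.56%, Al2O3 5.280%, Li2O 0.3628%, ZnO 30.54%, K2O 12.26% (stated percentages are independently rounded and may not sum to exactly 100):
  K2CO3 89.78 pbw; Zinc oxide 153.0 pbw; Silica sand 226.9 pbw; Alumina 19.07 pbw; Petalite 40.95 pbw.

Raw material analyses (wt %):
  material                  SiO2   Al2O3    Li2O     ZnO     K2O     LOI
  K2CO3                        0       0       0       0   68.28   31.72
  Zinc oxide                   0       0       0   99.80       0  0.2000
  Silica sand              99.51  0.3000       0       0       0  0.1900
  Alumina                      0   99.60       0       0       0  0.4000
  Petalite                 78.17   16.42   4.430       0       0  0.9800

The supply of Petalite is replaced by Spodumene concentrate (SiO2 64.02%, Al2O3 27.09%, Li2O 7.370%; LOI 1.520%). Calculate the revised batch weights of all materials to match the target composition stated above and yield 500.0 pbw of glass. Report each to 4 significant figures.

Revised batch per 500.0 pbw glass:
  K2CO3: 89.78 pbw
  Zinc oxide: 153.0 pbw
  Silica sand: 243.2 pbw
  Alumina: 19.08 pbw
  Spodumene concentrate: 24.61 pbw
Total batch = 529.7 pbw; LOI loss = 29.70 pbw

All arithmetic holds full precision all the way through. Intermediates appear with 4-significant-figure rounding within the worked lines — each reported figure is rounded once only — all derived quantities are carried from the batch weights on 500.0 pbw of glass at full float precision (yield, five oxide percentages, LOI, glass mass, totals) as written in the problem or answer text.
Target masses of each oxide per 500.0 pbw glass:
  SiO2: 51.56% × 500.0 = 257.8 pbw
  Al2O3: 5.280% × 500.0 = 26.40 pbw
  Li2O: 0.3628% × 500.0 = 1.814 pbw
  ZnO: 30.54% × 500.0 = 152.7 pbw
  K2O: 12.26% × 500.0 = 61.30 pbw
Mass-balance tally per oxide using the reported weights, against the basis in use (delivered sums recover each target net of answer rounding effects):
  SiO2: 243.2·0.9951 + 24.61·0.6402 = 257.8 pbw (target 257.8 pbw)
  Al2O3: 243.2·0.003000 + 19.08·0.9960 + 24.61·0.2709 = 26.40 pbw (target 26.40 pbw)
  Li2O: 24.61·0.07370 = 1.814 pbw (target 1.814 pbw)
  ZnO: 153.0·0.9980 = 152.7 pbw (target 152.7 pbw)
  K2O: 89.78·0.6828 = 61.30 pbw (target 61.30 pbw)
Glass-mass bookkeeping: batch Σ − ignition loss = 500.0 pbw (per-oxide target masses sum to 500.0 pbw; stated basis 500.0 pbw — any gap is answer rounding).
Batch grand total — Σ batch = 529.7 pbw; loss to ignition Σ batch·LOI = 29.70 pbw; as yield: glass ÷ batch → 94.39%.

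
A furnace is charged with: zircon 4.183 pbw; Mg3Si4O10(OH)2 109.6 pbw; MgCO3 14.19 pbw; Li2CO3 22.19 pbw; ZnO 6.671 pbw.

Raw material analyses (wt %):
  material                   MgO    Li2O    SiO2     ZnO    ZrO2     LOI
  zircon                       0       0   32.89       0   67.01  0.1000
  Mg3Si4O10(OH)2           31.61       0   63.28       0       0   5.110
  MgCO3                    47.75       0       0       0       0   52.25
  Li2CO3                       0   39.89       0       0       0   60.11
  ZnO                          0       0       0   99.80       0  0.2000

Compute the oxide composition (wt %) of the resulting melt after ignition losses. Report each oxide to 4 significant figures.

The working math carries exact precision at all times — values along the way are printed rounded to 4 significant figures as written. Every reported result carries a single rounding — all derived quantities, including the five compositions, net glass mass, ignition loss, the yield, the totals, are recomputed using the weight values at 130.5 pbw of glass at full precision, as written in question or answer.
What the batch supplies per oxide:
  MgO: 109.6·0.3161 + 14.19·0.4775 = 41.42 pbw
  Li2O: 22.19·0.3989 = 8.852 pbw
  SiO2: 4.183·0.3289 + 109.6·0.6328 = 70.73 pbw
  ZnO: 6.671·0.9980 = 6.658 pbw
  ZrO2: 4.183·0.6701 = 2.803 pbw
LOI: 4.183·0.001000 + 109.6·0.05110 + 14.19·0.5225 + 22.19·0.6011 + 6.671·0.002000 = 26.37 pbw
batch − LOI leaves glass = 156.8 − 26.37 = 130.5 pbw (= Σ oxide masses)
each oxide over glass, ×100, is wt %

Glass mass = 130.5 pbw (batch 156.8 − LOI 26.37).
Composition: MgO 31.75%, Li2O 6.785%, SiO2 54.22%, ZnO 5.103%, ZrO2 2.149%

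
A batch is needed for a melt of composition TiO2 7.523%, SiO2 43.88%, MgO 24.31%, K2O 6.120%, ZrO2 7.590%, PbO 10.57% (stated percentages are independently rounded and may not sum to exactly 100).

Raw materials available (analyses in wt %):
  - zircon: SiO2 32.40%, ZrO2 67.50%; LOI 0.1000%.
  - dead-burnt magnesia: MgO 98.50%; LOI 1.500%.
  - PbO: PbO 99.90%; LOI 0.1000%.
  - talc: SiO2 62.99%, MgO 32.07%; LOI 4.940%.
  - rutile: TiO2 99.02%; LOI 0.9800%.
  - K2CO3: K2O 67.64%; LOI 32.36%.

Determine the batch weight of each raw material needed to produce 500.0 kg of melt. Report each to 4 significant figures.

In-progress results are displayed (rounded to four significant figures) between the steps. The working math keeps full precision from first step to last. A single rounding finalizes every reported result; all derived quantities (net glass mass, the six compositions, the totals, ignition loss, yield) are carried in full float precision from the batch weights at 500.0 kg of glass, as written in either problem or answer.
Target masses of each oxide per 500.0 kg melt:
  TiO2: 7.523% × 500.0 = 37.62 kg
  SiO2: 43.88% × 500.0 = 219.4 kg
  MgO: 24.31% × 500.0 = 121.6 kg
  K2O: 6.120% × 500.0 = 30.60 kg
  ZrO2: 7.590% × 500.0 = 37.95 kg
  PbO: 10.57% × 500.0 = 52.85 kg
Balance tally, oxide-wise, on the weights just shown, against the basis in use (each sum matches its target mass up to rounding of the answer):
  TiO2: 37.99·0.9902 = 37.62 kg (target 37.62 kg)
  SiO2: 56.22·0.3240 + 319.4·0.6299 = 219.4 kg (target 219.4 kg)
  MgO: 19.41·0.9850 + 319.4·0.3207 = 121.6 kg (target 121.6 kg)
  K2O: 45.24·0.6764 = 30.60 kg (target 30.60 kg)
  ZrO2: 56.22·0.6750 = 37.95 kg (target 37.95 kg)
  PbO: 52.90·0.9990 = 52.85 kg (target 52.85 kg)
Glass-mass sanity pass: batch Σ − ignition loss = 500.0 kg (targets for the oxides total 500.0 kg; basis as stated: 500.0 kg — rounding explains the deltas).
Total batch = Σ batch = 531.2 kg; ignition loss, Σ(batch × LOI) = 31.19 kg; as yield: glass ÷ batch → 94.13%.

Batch per 500.0 kg melt:
  zircon: 56.22 kg
  dead-burnt magnesia: 19.41 kg
  PbO: 52.90 kg
  talc: 319.4 kg
  rutile: 37.99 kg
  K2CO3: 45.24 kg
Total batch = 531.2 kg; LOI loss = 31.19 kg; yield = 94.13%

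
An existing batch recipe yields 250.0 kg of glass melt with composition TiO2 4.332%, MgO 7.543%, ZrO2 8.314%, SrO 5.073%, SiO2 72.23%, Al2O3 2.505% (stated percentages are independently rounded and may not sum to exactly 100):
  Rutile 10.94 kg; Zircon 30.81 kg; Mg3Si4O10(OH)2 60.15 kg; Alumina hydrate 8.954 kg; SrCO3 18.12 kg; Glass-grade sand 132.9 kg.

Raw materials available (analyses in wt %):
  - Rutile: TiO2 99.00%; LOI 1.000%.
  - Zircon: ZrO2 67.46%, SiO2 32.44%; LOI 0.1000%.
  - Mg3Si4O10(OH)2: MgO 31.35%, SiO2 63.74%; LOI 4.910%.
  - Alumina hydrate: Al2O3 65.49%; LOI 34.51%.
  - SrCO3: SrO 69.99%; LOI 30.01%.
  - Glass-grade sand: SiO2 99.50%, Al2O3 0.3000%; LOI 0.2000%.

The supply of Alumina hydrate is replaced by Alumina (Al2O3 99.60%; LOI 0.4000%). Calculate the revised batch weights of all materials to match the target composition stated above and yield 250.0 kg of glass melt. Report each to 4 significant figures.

Full precision is carried all the way through. Working values are printed (rounded to four significant figures) within the worked lines — every reported figure undergoes a single rounding. The derived quantities (the totals, LOI, glass mass, the yield, six oxide percentages) are computed in full float precision starting from the weights on 250.0 kg of glass, exactly as shown in the problem or answer text.
Oxide mass targets, per 250.0 kg glass melt:
  TiO2: 4.332% × 250.0 = 10.83 kg
  MgO: 7.543% × 250.0 = 18.86 kg
  ZrO2: 8.314% × 250.0 = 20.78 kg
  SrO: 5.073% × 250.0 = 12.68 kg
  SiO2: 72.23% × 250.0 = 180.6 kg
  Al2O3: 2.505% × 250.0 = 6.262 kg
Verifying the oxide balance applying the batch weights above, for the quoted basis mass (sum by sum, the targets are met modulo rounding of the values):
  TiO2: 10.94·0.9900 = 10.83 kg (target 10.83 kg)
  MgO: 60.15·0.3135 = 18.86 kg (target 18.86 kg)
  ZrO2: 30.81·0.6746 = 20.78 kg (target 20.78 kg)
  SrO: 18.12·0.6999 = 12.68 kg (target 12.68 kg)
  SiO2: 30.81·0.3244 + 60.15·0.6374 + 132.9·0.9950 = 180.6 kg (target 180.6 kg)
  Al2O3: 5.887·0.9960 + 132.9·0.003000 = 6.262 kg (target 6.262 kg)
Glass mass check: total charge less LOI = 250.0 kg (targets for the oxides total 250.0 kg; against the stated basis, 250.0 kg — a pure rounding effect).
Summing the batch: Σ batch = 258.8 kg; loss to ignition Σ batch·LOI = 8.821 kg; the yield ratio, glass ÷ batch: 96.59%.

Revised batch per 250.0 kg glass melt:
  Rutile: 10.94 kg
  Zircon: 30.81 kg
  Mg3Si4O10(OH)2: 60.15 kg
  Alumina: 5.887 kg
  SrCO3: 18.12 kg
  Glass-grade sand: 132.9 kg
Total batch = 258.8 kg; LOI loss = 8.821 kg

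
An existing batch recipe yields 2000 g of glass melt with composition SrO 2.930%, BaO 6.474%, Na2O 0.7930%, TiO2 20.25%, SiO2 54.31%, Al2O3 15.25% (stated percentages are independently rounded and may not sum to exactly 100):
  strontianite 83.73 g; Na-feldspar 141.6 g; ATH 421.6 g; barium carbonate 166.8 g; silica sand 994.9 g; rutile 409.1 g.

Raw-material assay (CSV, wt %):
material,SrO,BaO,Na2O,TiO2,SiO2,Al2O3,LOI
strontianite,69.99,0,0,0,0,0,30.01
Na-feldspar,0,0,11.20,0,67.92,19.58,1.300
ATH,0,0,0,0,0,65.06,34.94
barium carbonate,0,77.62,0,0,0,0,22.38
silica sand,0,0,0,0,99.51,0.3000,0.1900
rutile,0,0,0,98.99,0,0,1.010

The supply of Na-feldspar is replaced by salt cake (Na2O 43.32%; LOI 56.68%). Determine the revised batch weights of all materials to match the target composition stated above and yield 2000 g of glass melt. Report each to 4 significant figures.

Revised batch per 2000 g glass melt:
  strontianite: 83.73 g
  salt cake: 36.61 g
  ATH: 463.8 g
  barium carbonate: 166.8 g
  silica sand: 1092 g
  rutile: 409.1 g
Total batch = 2252 g; LOI loss = 251.5 g

All internal work runs at exact precision from first step to last. The intermediate values are displayed with 4-significant-figure rounding in the working — each reported number is rounded only once. The derived quantities are recomputed from the batch weights at 2000 g of glass in full float precision (yield, LOI, the totals, six oxide percentages, glass mass) exactly as printed in question or answer.
The oxide mass targets at 2000 g glass melt:
  SrO: 2.930% × 2000 = 58.60 g
  BaO: 6.474% × 2000 = 129.5 g
  Na2O: 0.7930% × 2000 = 15.86 g
  TiO2: 20.25% × 2000 = 405.0 g
  SiO2: 54.31% × 2000 = 1086 g
  Al2O3: 15.25% × 2000 = 305.0 g
A balance pass over the oxides, on the weights just shown, at the basis given (sum by sum, the targets are met net of answer rounding effects):
  SrO: 83.73·0.6999 = 58.60 g (target 58.60 g)
  BaO: 166.8·0.7762 = 129.5 g (target 129.5 g)
  Na2O: 36.61·0.4332 = 15.86 g (target 15.86 g)
  TiO2: 409.1·0.9899 = 405.0 g (target 405.0 g)
  SiO2: 1092·0.9951 = 1087 g (target 1086 g)
  Al2O3: 463.8·0.6506 + 1092·0.003000 = 305.0 g (target 305.0 g)
Glass mass check: total charge less LOI = 2001 g (the Σ of target masses is 2000 g; basis as stated: 2000 g — rounding explains the deltas).
Total batch = Σ batch = 2252 g; the LOI term Σ batch·LOI equals 251.5 g; yield: glass divided by total = 88.83%.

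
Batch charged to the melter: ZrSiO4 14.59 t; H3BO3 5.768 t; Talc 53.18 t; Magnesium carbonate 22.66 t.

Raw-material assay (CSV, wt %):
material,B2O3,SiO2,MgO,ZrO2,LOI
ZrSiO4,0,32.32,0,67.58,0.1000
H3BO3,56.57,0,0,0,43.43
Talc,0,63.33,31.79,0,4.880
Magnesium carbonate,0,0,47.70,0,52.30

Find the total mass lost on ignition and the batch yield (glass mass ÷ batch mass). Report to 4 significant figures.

LOI loss = 16.97 t; glass = 79.23 t; yield = 82.36%

Rounding to 4 significant digits extends to every intermediate as printed; every computation keeps full float precision throughout — every reported value takes a single rounding. All derived quantities (LOI, totals, the yield, glass mass, four oxide percentages) are rebuilt from the weighed amounts per 79.23 t of glass at exact precision exactly as shown in either problem or answer.
Loss on ignition, line by line:
  ZrSiO4: 14.59 × 0.001000 = 0.01459 t
  H3BO3: 5.768 × 0.4343 = 2.505 t
  Talc: 53.18 × 0.04880 = 2.595 t
  Magnesium carbonate: 22.66 × 0.5230 = 11.85 t
Total LOI = 16.97 t
Glass = batch − LOI = 96.20 − 16.97 = 79.23 t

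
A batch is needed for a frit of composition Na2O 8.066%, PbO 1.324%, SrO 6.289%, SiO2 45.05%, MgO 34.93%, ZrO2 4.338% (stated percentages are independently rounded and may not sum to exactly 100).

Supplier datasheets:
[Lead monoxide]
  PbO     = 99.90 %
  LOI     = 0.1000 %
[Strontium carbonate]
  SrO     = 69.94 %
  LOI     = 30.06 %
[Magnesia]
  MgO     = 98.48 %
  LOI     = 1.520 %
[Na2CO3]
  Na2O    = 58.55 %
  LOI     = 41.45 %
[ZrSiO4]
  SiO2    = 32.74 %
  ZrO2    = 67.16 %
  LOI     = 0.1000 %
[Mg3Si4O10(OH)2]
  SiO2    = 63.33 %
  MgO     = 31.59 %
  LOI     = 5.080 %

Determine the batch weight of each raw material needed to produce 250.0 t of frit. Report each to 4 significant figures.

In-progress results are printed rounded off to 4 significant digits at each printed step. Each numeric step maintains full precision through every step; every reported value sees exactly one rounding — derived quantities (the six compositions, the totals, ignition loss, net glass mass, the yield) are computed from the batch weights per 250.0 t of glass at full precision, exactly as printed in question or answer.
Per-oxide target masses for 250.0 t frit:
  Na2O: 8.066% × 250.0 = 20.17 t
  PbO: 1.324% × 250.0 = 3.310 t
  SrO: 6.289% × 250.0 = 15.72 t
  SiO2: 45.05% × 250.0 = 112.6 t
  MgO: 34.93% × 250.0 = 87.32 t
  ZrO2: 4.338% × 250.0 = 10.84 t
Per-oxide balance check working from each reported weight, per the basis as stated (delivered sums recover each target inside rounding margins):
  Na2O: 34.44·0.5855 = 20.16 t (target 20.17 t)
  PbO: 3.313·0.9990 = 3.310 t (target 3.310 t)
  SrO: 22.48·0.6994 = 15.72 t (target 15.72 t)
  SiO2: 16.15·0.3274 + 169.5·0.6333 = 112.6 t (target 112.6 t)
  MgO: 34.30·0.9848 + 169.5·0.3159 = 87.32 t (target 87.32 t)
  ZrO2: 16.15·0.6716 = 10.85 t (target 10.84 t)
Auditing the glass mass value: Σ batch − LOI loss = 250.0 t (per-oxide target masses sum to 250.0 t; basis as stated: 250.0 t — rounding explains the deltas).
Batch grand total — Σ batch = 280.2 t; LOI loss = Σ batch·LOI = 30.18 t; the yield ratio, glass ÷ batch: 89.23%.

Batch per 250.0 t frit:
  Lead monoxide: 3.313 t
  Strontium carbonate: 22.48 t
  Magnesia: 34.30 t
  Na2CO3: 34.44 t
  ZrSiO4: 16.15 t
  Mg3Si4O10(OH)2: 169.5 t
Total batch = 280.2 t; LOI loss = 30.18 t; yield = 89.23%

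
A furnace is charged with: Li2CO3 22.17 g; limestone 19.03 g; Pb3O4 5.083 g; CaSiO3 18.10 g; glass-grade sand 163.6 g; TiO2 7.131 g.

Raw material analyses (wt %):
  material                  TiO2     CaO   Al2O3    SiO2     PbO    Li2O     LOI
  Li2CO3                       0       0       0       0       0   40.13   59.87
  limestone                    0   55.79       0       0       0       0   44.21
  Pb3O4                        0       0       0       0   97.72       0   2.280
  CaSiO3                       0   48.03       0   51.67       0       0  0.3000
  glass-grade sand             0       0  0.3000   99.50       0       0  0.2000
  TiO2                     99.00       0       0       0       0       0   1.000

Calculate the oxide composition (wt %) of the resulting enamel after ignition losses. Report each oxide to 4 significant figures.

Glass mass = 212.9 g (batch 235.1 − LOI 22.26).
Composition: TiO2 3.317%, CaO 9.072%, Al2O3 0.2306%, SiO2 80.87%, PbO 2.334%, Li2O 4.180%

Each numeric step runs at exact precision in all steps — values along the way are shown with 4-significant-figure rounding when written out — every reported result undergoes a single rounding — the derived quantities (LOI, the totals, yield, six oxide percentages, net glass mass) are recomputed at full precision from the batch weights for 212.9 g of glass as written in problem or answer.
Oxide masses out of the charge:
  TiO2: 7.131·0.9900 = 7.060 g
  CaO: 19.03·0.5579 + 18.10·0.4803 = 19.31 g
  Al2O3: 163.6·0.003000 = 0.4908 g
  SiO2: 18.10·0.5167 + 163.6·0.9950 = 172.1 g
  PbO: 5.083·0.9772 = 4.967 g
  Li2O: 22.17·0.4013 = 8.897 g
LOI: 22.17·0.5987 + 19.03·0.4421 + 5.083·0.02280 + 18.10·0.003000 + 163.6·0.002000 + 7.131·0.01000 = 22.26 g
Resulting glass, batch − LOI: 235.1 − 22.26 = 212.9 g (= Σ oxide masses)
each oxide over glass, ×100, is wt %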